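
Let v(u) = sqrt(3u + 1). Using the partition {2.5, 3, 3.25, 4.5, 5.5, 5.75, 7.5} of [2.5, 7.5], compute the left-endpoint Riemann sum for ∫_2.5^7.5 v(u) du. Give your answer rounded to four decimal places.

Subinterval widths: 0.5, 0.25, 1.25, 1, 0.25, 1.75.
Left endpoints: 2.5, 3, 3.25, 4.5, 5.5, 5.75.
v(2.5) ≈ 2.9155, v(3) ≈ 3.1623, v(3.25) ≈ 3.2787, v(4.5) ≈ 3.8079, v(5.5) ≈ 4.1833, v(5.75) ≈ 4.2720.
Sum = Σ Δu_i · v(u_i).
Sum ≈ 18.6764.

18.6764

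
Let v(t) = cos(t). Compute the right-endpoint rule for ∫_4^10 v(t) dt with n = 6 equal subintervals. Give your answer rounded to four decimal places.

Δt = (10 − 4)/6 = 1.
Right endpoints: 5, 6, 7, 8, 9, 10.
v(5) ≈ 0.2837, v(6) ≈ 0.9602, v(7) ≈ 0.7539, v(8) ≈ -0.1455, v(9) ≈ -0.9111, v(10) ≈ -0.8391.
Sum = Δt · [v(5) + v(6) + v(7) + ...].
Sum ≈ 0.1020.

0.1020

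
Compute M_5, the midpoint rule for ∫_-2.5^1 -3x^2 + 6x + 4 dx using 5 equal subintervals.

-17.94625

Δx = (1 − (-2.5))/5 = 0.7.
Midpoints: -2.15, -1.45, -0.75, -0.05, 0.65.
f(-2.15) = -22.7675, f(-1.45) = -11.0075, f(-0.75) = -2.1875, f(-0.05) = 3.6925, f(0.65) = 6.6325.
Sum = Δx · [f(-2.15) + f(-1.45) + f(-0.75) + f(-0.05) + f(0.65)].
Sum = -17.94625.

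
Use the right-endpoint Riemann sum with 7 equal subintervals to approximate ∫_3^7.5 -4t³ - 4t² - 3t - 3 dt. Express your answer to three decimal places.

-4287.490

Δt = (7.5 − 3)/7 = 9/14.
Right endpoints: 51/14, 30/7, 69/14, 39/7, 87/14, 48/7, 7.5.
f(51/14) = -89310/343, f(30/7) = -138639/343, f(69/14) = -203682/343, f(39/7) = -286626/343, f(87/14) = -389658/343, f(48/7) = -514965/343, f(7.5) = -1938.
Sum = Δt · [f(51/14) + f(30/7) + f(69/14) + ...].
Sum ≈ -4287.490.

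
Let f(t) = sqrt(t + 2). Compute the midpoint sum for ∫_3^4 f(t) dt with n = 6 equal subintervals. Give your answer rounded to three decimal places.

Δt = (4 − 3)/6 = 1/6.
Midpoints: 37/12, 3.25, 41/12, 43/12, 3.75, 47/12.
f(37/12) ≈ 2.255, f(3.25) ≈ 2.291, f(41/12) ≈ 2.327, f(43/12) ≈ 2.363, f(3.75) ≈ 2.398, f(47/12) ≈ 2.432.
Sum = Δt · [f(37/12) + f(3.25) + f(41/12) + ...].
Sum ≈ 2.344.

2.344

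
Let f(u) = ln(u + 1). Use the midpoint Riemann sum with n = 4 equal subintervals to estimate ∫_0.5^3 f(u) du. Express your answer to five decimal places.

Δu = (3 − 0.5)/4 = 0.625.
Midpoints: 0.8125, 1.4375, 2.0625, 2.6875.
f(0.8125) ≈ 0.59471, f(1.4375) ≈ 0.89097, f(2.0625) ≈ 1.11923, f(2.6875) ≈ 1.30495.
Sum = Δu · [f(0.8125) + f(1.4375) + f(2.0625) + f(2.6875)].
Sum ≈ 2.44366.

2.44366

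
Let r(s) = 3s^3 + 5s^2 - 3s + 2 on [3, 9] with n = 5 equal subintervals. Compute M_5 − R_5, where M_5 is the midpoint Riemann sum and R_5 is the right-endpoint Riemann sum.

-1596.24

M_5 = 5891.52.
R_5 = 7487.76.
M_5 − R_5 = -1596.24.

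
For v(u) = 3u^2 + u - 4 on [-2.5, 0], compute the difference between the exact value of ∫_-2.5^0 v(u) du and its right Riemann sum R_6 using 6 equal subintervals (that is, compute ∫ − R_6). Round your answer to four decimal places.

3.1684

Exact integral: ∫_-2.5^0 v(u) du = 2.5.
R_6 ≈ -0.668403.
Error ≈ 2.5 − (-0.668403) ≈ 3.1684.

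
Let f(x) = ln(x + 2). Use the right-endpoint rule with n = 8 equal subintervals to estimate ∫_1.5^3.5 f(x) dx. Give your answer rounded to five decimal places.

3.04740

Δx = (3.5 − 1.5)/8 = 0.25.
Right endpoints: 1.75, 2, 2.25, 2.5, 2.75, 3, 3.25, 3.5.
f(1.75) ≈ 1.32176, f(2) ≈ 1.38629, f(2.25) ≈ 1.44692, f(2.5) ≈ 1.50408, f(2.75) ≈ 1.55814, f(3) ≈ 1.60944, f(3.25) ≈ 1.65823, f(3.5) ≈ 1.70475.
Sum = Δx · [f(1.75) + f(2) + f(2.25) + ...].
Sum ≈ 3.04740.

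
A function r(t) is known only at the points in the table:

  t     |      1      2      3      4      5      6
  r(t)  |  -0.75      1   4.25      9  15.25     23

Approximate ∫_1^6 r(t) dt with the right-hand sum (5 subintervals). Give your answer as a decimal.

52.5

Δt = 1.
Sum = 1·[1 + 4.25 + 9 + 15.25 + 23] = 52.5.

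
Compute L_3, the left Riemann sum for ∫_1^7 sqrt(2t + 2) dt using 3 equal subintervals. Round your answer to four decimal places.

Δt = (7 − 1)/3 = 2.
Left endpoints: 1, 3, 5.
f(1) ≈ 2.0000, f(3) ≈ 2.8284, f(5) ≈ 3.4641.
Sum = Δt · [f(1) + f(3) + f(5)].
Sum ≈ 16.5851.

16.5851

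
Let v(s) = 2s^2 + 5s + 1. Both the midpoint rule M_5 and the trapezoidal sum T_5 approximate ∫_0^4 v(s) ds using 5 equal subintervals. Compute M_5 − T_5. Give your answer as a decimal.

-1.28

M_5 = 86.24.
T_5 = 87.52.
M_5 − T_5 = -1.28.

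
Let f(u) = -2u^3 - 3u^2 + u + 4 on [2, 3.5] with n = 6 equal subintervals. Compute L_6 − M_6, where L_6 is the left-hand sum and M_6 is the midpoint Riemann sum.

L_6 = -80.4609375.
M_6 = -91.62890625.
L_6 − M_6 = 11.16796875.

11.16796875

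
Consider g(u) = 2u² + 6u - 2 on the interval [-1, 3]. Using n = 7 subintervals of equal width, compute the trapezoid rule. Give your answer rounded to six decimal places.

35.102041

Δu = (3 − (-1))/7 = 4/7.
g(-1) = -6, g(-3/7) = -206/49, g(1/7) = -54/49, g(5/7) = 162/49, g(9/7) = 442/49, g(13/7) = 786/49, g(17/7) = 1194/49, g(3) = 34.
T_7 = (Δu/2)·[g(u_0) + 2g(u_1) + ... + 2g(u_{6}) + g(u_7)].
Sum ≈ 35.102041.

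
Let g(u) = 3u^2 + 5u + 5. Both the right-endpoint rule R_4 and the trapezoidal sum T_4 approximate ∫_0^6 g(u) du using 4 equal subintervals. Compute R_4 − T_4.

R_4 = 446.25.
T_4 = 342.75.
R_4 − T_4 = 103.5.

103.5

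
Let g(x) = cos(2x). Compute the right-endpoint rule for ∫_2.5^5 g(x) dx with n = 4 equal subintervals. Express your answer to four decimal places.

Δx = (5 − 2.5)/4 = 0.625.
Right endpoints: 3.125, 3.75, 4.375, 5.
g(3.125) ≈ 0.9994, g(3.75) ≈ 0.3466, g(4.375) ≈ -0.7808, g(5) ≈ -0.8391.
Sum = Δx · [g(3.125) + g(3.75) + g(4.375) + g(5)].
Sum ≈ -0.1711.

-0.1711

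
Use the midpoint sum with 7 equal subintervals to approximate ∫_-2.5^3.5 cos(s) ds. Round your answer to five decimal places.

0.25544

Δs = (3.5 − (-2.5))/7 = 6/7.
Midpoints: -29/14, -17/14, -5/14, 0.5, 19/14, 31/14, 43/14.
f(-29/14) ≈ -0.47998, f(-17/14) ≈ 0.34901, f(-5/14) ≈ 0.93690, f(0.5) ≈ 0.87758, f(19/14) ≈ 0.21203, f(31/14) ≈ -0.59999, f(43/14) ≈ -0.99754.
Sum = Δs · [f(-29/14) + f(-17/14) + f(-5/14) + ...].
Sum ≈ 0.25544.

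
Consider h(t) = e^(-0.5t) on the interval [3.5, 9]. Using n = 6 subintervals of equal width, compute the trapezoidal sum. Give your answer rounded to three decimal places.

Δt = (9 − 3.5)/6 = 11/12.
h(3.5) ≈ 0.174, h(53/12) ≈ 0.110, h(16/3) ≈ 0.069, h(6.25) ≈ 0.044, h(43/6) ≈ 0.028, h(97/12) ≈ 0.018, h(9) ≈ 0.011.
T_6 = (Δt/2)·[h(t_0) + 2h(t_1) + ... + 2h(t_{5}) + h(t_6)].
Sum ≈ 0.331.

0.331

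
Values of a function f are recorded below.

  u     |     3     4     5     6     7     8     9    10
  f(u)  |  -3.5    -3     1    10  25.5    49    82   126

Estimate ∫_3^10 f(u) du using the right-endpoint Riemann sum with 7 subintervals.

290.5

Δu = 1.
Sum = 1·[(-3) + 1 + 10 + 25.5 + 49 + 82 + 126] = 290.5.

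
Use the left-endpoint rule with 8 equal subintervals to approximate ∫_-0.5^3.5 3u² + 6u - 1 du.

60.5

Δu = (3.5 − (-0.5))/8 = 0.5.
Left endpoints: -0.5, 0, 0.5, 1, 1.5, 2, 2.5, 3.
f(-0.5) = -3.25, f(0) = -1, f(0.5) = 2.75, f(1) = 8, f(1.5) = 14.75, f(2) = 23, f(2.5) = 32.75, f(3) = 44.
Sum = Δu · [f(-0.5) + f(0) + f(0.5) + ...].
Sum = 60.5.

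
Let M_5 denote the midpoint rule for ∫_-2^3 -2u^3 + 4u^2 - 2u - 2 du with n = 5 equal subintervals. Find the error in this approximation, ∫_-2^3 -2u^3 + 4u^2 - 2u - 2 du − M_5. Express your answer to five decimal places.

Exact integral: ∫_-2^3 f(u) du ≈ -0.8333333.
M_5 = -1.25.
Error ≈ -0.8333333 − (-1.25) ≈ 0.41667.

0.41667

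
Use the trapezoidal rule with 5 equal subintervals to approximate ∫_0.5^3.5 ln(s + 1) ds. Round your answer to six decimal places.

Δs = (3.5 − 0.5)/5 = 0.6.
f(0.5) ≈ 0.405465, f(1.1) ≈ 0.741937, f(1.7) ≈ 0.993252, f(2.3) ≈ 1.193922, f(2.9) ≈ 1.360977, f(3.5) ≈ 1.504077.
T_5 = (Δs/2)·[f(s_0) + 2f(s_1) + ... + 2f(s_{4}) + f(s_5)].
Sum ≈ 3.146916.

3.146916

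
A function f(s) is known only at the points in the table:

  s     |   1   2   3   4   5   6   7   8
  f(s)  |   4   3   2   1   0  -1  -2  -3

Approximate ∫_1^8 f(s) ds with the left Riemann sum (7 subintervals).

Δs = 1.
Sum = 1·[4 + 3 + 2 + 1 + 0 + (-1) + (-2)] = 7.

7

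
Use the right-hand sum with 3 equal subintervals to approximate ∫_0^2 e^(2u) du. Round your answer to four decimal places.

48.5225

Δu = (2 − 0)/3 = 2/3.
Right endpoints: 2/3, 4/3, 2.
f(2/3) ≈ 3.7937, f(4/3) ≈ 14.3919, f(2) ≈ 54.5982.
Sum = Δu · [f(2/3) + f(4/3) + f(2)].
Sum ≈ 48.5225.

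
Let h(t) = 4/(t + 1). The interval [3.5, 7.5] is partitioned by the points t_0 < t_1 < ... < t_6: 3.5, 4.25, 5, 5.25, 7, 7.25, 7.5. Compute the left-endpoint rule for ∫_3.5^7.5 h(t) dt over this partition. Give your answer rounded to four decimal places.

Subinterval widths: 0.75, 0.75, 0.25, 1.75, 0.25, 0.25.
Left endpoints: 3.5, 4.25, 5, 5.25, 7, 7.25.
h(3.5) = 8/9, h(4.25) = 16/21, h(5) = 2/3, h(5.25) = 0.64, h(7) = 0.5, h(7.25) = 16/33.
Sum = Σ Δt_i · h(t_i).
Sum ≈ 2.7710.

2.7710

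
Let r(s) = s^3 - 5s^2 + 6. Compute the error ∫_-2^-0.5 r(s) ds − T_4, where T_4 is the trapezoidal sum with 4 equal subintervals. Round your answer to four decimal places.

Exact integral: ∫_-2^-0.5 r(s) ds = -8.109375.
T_4 ≈ -8.416992.
Error ≈ -8.109375 − (-8.416992) ≈ 0.3076.

0.3076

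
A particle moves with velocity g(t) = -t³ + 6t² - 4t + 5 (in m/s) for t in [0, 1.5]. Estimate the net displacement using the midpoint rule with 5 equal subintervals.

8.4421875

Δt = (1.5 − 0)/5 = 0.3.
Midpoints: 0.15, 0.45, 0.75, 1.05, 1.35.
g(0.15) = 4.531625, g(0.45) = 4.323875, g(0.75) = 4.953125, g(1.05) = 6.257375, g(1.35) = 8.074625.
Sum = Δt · [g(0.15) + g(0.45) + g(0.75) + g(1.05) + g(1.35)].
Sum = 8.4421875.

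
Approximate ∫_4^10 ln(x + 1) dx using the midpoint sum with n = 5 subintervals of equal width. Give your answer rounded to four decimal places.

Δx = (10 − 4)/5 = 1.2.
Midpoints: 4.6, 5.8, 7, 8.2, 9.4.
f(4.6) ≈ 1.7228, f(5.8) ≈ 1.9169, f(7) ≈ 2.0794, f(8.2) ≈ 2.2192, f(9.4) ≈ 2.3418.
Sum = Δx · [f(4.6) + f(5.8) + f(7) + f(8.2) + f(9.4)].
Sum ≈ 12.3362.

12.3362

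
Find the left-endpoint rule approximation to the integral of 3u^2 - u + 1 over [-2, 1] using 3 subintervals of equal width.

Δu = (1 − (-2))/3 = 1.
Left endpoints: -2, -1, 0.
f(-2) = 15, f(-1) = 5, f(0) = 1.
Sum = Δu · [f(-2) + f(-1) + f(0)].
Sum = 21.

21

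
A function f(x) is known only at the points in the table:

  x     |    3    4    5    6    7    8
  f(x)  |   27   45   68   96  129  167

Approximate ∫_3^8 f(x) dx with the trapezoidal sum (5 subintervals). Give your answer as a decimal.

435

Δx = 1.
T_5 = (1/2)·[27 + 2·45 + 2·68 + 2·96 + 2·129 + 167] = 435.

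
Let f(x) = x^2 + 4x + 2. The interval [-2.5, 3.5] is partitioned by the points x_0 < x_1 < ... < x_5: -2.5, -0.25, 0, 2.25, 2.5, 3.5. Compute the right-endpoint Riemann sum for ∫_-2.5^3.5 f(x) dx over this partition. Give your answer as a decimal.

71.84375

Subinterval widths: 2.25, 0.25, 2.25, 0.25, 1.
Right endpoints: -0.25, 0, 2.25, 2.5, 3.5.
f(-0.25) = 1.0625, f(0) = 2, f(2.25) = 16.0625, f(2.5) = 18.25, f(3.5) = 28.25.
Sum = Σ Δx_i · f(x_i).
Sum = 71.84375.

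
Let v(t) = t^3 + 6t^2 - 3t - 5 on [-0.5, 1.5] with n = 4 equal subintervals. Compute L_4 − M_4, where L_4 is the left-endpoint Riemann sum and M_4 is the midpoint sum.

-1.4375

L_4 = -6.5.
M_4 = -5.0625.
L_4 − M_4 = -1.4375.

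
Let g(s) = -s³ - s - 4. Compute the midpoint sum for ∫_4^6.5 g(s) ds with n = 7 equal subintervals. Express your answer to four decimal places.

-404.9721

Δs = (6.5 − 4)/7 = 5/14.
Midpoints: 117/28, 127/28, 137/28, 5.25, 157/28, 167/28, 177/28.
g(117/28) = -1781149/21952, g(127/28) = -2235759/21952, g(137/28) = -2766569/21952, g(5.25) = -153.953125, g(157/28) = -4080789/21952, g(167/28) = -4876199/21952, g(177/28) = -5771809/21952.
Sum = Δs · [g(117/28) + g(127/28) + g(137/28) + ...].
Sum ≈ -404.9721.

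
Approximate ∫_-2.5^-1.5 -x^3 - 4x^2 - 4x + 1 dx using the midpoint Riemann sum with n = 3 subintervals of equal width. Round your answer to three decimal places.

1.148

Δx = (-1.5 − (-2.5))/3 = 1/3.
Midpoints: -7/3, -2, -5/3.
f(-7/3) = 34/27, f(-2) = 1, f(-5/3) = 32/27.
Sum = Δx · [f(-7/3) + f(-2) + f(-5/3)].
Sum ≈ 1.148.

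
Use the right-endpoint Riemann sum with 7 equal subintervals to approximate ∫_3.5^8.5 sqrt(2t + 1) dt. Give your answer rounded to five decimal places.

Δt = (8.5 − 3.5)/7 = 5/7.
Right endpoints: 59/14, 69/14, 79/14, 89/14, 99/14, 109/14, 8.5.
f(59/14) ≈ 3.07060, f(69/14) ≈ 3.29502, f(79/14) ≈ 3.50510, f(89/14) ≈ 3.70328, f(99/14) ≈ 3.89138, f(109/14) ≈ 4.07080, f(8.5) ≈ 4.24264.
Sum = Δt · [f(59/14) + f(69/14) + f(79/14) + ...].
Sum ≈ 18.41344.

18.41344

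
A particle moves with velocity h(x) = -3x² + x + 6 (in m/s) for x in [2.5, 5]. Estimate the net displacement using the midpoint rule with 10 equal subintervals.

-84.9609375

Δx = (5 − 2.5)/10 = 0.25.
Midpoints: 2.625, 2.875, 3.125, 3.375, 3.625, 3.875, 4.125, 4.375, 4.625, 4.875.
h(2.625) = -12.046875, h(2.875) = -15.921875, h(3.125) = -20.171875, h(3.375) = -24.796875, h(3.625) = -29.796875, h(3.875) = -35.171875, h(4.125) = -40.921875, h(4.375) = -47.046875, h(4.625) = -53.546875, h(4.875) = -60.421875.
Sum = Δx · [h(2.625) + h(2.875) + h(3.125) + ...].
Sum = -84.9609375.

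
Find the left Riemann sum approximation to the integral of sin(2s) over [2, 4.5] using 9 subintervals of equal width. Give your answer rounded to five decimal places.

Δs = (4.5 − 2)/9 = 5/18.
Left endpoints: 2, 41/18, 23/9, 17/6, 28/9, 61/18, 11/3, 71/18, 38/9.
f(2) ≈ -0.75680, f(41/18) ≈ -0.98773, f(23/9) ≈ -0.92156, f(17/6) ≈ -0.57820, f(28/9) ≈ -0.06093, f(61/18) ≈ 0.47467, f(11/3) ≈ 0.86750, f(71/18) ≈ 0.99939, f(38/9) ≈ 0.83068.
Sum = Δs · [f(2) + f(41/18) + f(23/9) + ...].
Sum ≈ -0.03694.

-0.03694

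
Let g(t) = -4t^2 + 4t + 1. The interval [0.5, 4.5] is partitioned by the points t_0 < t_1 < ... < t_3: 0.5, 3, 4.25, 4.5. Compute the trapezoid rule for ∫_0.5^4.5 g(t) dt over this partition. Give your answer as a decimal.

Subinterval widths: 2.5, 1.25, 0.25.
g(0.5) = 2, g(3) = -23, g(4.25) = -54.25, g(4.5) = -62.
On each subinterval the trapezoid contributes (Δt_i/2)·[g(t_{i-1}) + g(t_i)].
Sum = -89.0625.

-89.0625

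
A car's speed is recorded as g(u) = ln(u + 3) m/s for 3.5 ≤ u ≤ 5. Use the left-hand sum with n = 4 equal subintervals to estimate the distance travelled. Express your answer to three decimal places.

2.930

Δu = (5 − 3.5)/4 = 0.375.
Left endpoints: 3.5, 3.875, 4.25, 4.625.
g(3.5) ≈ 1.872, g(3.875) ≈ 1.928, g(4.25) ≈ 1.981, g(4.625) ≈ 2.031.
Sum = Δu · [g(3.5) + g(3.875) + g(4.25) + g(4.625)].
Sum ≈ 2.930.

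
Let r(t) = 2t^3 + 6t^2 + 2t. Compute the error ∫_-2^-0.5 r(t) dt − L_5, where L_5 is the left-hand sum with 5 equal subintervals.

Exact integral: ∫_-2^-0.5 r(t) dt = 4.03125.
L_5 = 4.56.
Error = 4.03125 − 4.56 = -0.52875.

-0.52875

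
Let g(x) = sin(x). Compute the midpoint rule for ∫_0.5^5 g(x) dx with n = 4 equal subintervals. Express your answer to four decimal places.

Δx = (5 − 0.5)/4 = 1.125.
Midpoints: 1.0625, 2.1875, 3.3125, 4.4375.
g(1.0625) ≈ 0.8736, g(2.1875) ≈ 0.8158, g(3.3125) ≈ -0.1701, g(4.4375) ≈ -0.9625.
Sum = Δx · [g(1.0625) + g(2.1875) + g(3.3125) + g(4.4375)].
Sum ≈ 0.6264.

0.6264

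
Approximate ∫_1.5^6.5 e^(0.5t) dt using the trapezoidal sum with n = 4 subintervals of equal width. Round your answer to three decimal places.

Δt = (6.5 − 1.5)/4 = 1.25.
f(1.5) ≈ 2.117, f(2.75) ≈ 3.955, f(4) ≈ 7.389, f(5.25) ≈ 13.805, f(6.5) ≈ 25.790.
T_4 = (Δt/2)·[f(t_0) + 2f(t_1) + 2f(t_2) + 2f(t_3) + f(t_4)].
Sum ≈ 48.878.

48.878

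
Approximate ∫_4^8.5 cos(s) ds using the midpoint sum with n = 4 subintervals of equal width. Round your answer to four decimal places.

Δs = (8.5 − 4)/4 = 1.125.
Midpoints: 4.5625, 5.6875, 6.8125, 7.9375.
f(4.5625) ≈ -0.1493, f(5.6875) ≈ 0.8278, f(6.8125) ≈ 0.8632, f(7.9375) ≈ -0.0834.
Sum = Δs · [f(4.5625) + f(5.6875) + f(6.8125) + f(7.9375)].
Sum ≈ 1.6404.

1.6404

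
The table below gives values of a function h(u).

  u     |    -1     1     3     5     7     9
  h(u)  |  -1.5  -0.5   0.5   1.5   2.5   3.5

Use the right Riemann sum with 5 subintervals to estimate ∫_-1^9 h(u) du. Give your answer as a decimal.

Δu = 2.
Sum = 2·[(-0.5) + 0.5 + 1.5 + 2.5 + 3.5] = 15.

15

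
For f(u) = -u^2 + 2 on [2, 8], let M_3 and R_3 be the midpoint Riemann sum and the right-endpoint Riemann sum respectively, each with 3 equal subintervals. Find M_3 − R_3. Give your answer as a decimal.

M_3 = -154.
R_3 = -220.
M_3 − R_3 = 66.

66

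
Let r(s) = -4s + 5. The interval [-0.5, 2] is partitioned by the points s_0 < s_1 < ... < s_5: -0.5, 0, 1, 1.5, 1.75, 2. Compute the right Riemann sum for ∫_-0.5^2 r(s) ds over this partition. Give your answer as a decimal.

Subinterval widths: 0.5, 1, 0.5, 0.25, 0.25.
Right endpoints: 0, 1, 1.5, 1.75, 2.
r(0) = 5, r(1) = 1, r(1.5) = -1, r(1.75) = -2, r(2) = -3.
Sum = Σ Δs_i · r(s_i).
Sum = 1.75.

1.75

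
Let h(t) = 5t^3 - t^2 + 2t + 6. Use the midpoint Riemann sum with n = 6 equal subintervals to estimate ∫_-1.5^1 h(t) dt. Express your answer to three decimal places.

7.385

Δt = (1 − (-1.5))/6 = 5/12.
Midpoints: -31/24, -0.875, -11/24, -1/24, 0.375, 19/24.
h(-31/24) = -124787/13824, h(-0.875) = 69/512, h(-11/24) = 60713/13824, h(-1/24) = 81763/13824, h(0.375) = 3519/512, h(19/24) = 130463/13824.
Sum = Δt · [h(-31/24) + h(-0.875) + h(-11/24) + ...].
Sum ≈ 7.385.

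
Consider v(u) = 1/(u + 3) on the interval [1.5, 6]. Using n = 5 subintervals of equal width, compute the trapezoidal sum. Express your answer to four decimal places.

0.6956

Δu = (6 − 1.5)/5 = 0.9.
v(1.5) = 2/9, v(2.4) = 5/27, v(3.3) = 10/63, v(4.2) = 5/36, v(5.1) = 10/81, v(6) = 1/9.
T_5 = (Δu/2)·[v(u_0) + 2v(u_1) + ... + 2v(u_{4}) + v(u_5)].
Sum ≈ 0.6956.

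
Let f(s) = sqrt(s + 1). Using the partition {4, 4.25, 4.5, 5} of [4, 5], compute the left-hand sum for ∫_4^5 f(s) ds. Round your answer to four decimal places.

Subinterval widths: 0.25, 0.25, 0.5.
Left endpoints: 4, 4.25, 4.5.
f(4) ≈ 2.2361, f(4.25) ≈ 2.2913, f(4.5) ≈ 2.3452.
Sum = Σ Δs_i · f(s_i).
Sum ≈ 2.3044.

2.3044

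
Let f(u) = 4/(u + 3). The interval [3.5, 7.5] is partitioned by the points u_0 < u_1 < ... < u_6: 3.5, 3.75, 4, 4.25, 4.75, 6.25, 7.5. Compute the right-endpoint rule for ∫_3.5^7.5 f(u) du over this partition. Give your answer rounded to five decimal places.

1.81184

Subinterval widths: 0.25, 0.25, 0.25, 0.5, 1.5, 1.25.
Right endpoints: 3.75, 4, 4.25, 4.75, 6.25, 7.5.
f(3.75) = 16/27, f(4) = 4/7, f(4.25) = 16/29, f(4.75) = 16/31, f(6.25) = 16/37, f(7.5) = 8/21.
Sum = Σ Δu_i · f(u_i).
Sum ≈ 1.81184.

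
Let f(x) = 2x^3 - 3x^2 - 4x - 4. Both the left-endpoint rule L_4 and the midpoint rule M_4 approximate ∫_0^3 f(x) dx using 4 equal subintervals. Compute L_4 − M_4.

L_4 = -20.4375.
M_4 = -17.34375.
L_4 − M_4 = -3.09375.

-3.09375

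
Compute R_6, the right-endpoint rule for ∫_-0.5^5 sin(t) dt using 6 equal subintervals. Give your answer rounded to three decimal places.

0.332

Δt = (5 − (-0.5))/6 = 11/12.
Right endpoints: 5/12, 4/3, 2.25, 19/6, 49/12, 5.
f(5/12) ≈ 0.405, f(4/3) ≈ 0.972, f(2.25) ≈ 0.778, f(19/6) ≈ -0.025, f(49/12) ≈ -0.809, f(5) ≈ -0.959.
Sum = Δt · [f(5/12) + f(4/3) + f(2.25) + ...].
Sum ≈ 0.332.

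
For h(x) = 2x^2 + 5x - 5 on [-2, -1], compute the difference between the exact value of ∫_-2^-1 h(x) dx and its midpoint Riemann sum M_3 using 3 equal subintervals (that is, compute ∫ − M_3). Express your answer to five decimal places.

Exact integral: ∫_-2^-1 h(x) dx ≈ -7.8333333.
M_3 ≈ -7.8518519.
Error ≈ -7.8333333 − (-7.8518519) ≈ 0.01852.

0.01852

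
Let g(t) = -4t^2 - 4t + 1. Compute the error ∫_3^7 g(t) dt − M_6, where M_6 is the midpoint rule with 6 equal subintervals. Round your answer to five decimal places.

Exact integral: ∫_3^7 g(t) dt ≈ -497.3333333.
M_6 ≈ -496.7407407.
Error ≈ -497.3333333 − (-496.7407407) ≈ -0.59259.

-0.59259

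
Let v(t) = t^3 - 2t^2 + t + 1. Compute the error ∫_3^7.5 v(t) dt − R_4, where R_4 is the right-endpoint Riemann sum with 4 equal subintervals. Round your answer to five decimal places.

Exact integral: ∫_3^7.5 v(t) dt = 535.640625.
R_4 ≈ 720.1845703.
Error ≈ 535.640625 − 720.1845703 ≈ -184.54395.

-184.54395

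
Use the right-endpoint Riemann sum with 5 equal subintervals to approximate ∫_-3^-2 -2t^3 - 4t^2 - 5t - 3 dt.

14.44

Δt = (-2 − (-3))/5 = 0.2.
Right endpoints: -2.8, -2.6, -2.4, -2.2, -2.
f(-2.8) = 23.544, f(-2.6) = 18.112, f(-2.4) = 13.608, f(-2.2) = 9.936, f(-2) = 7.
Sum = Δt · [f(-2.8) + f(-2.6) + f(-2.4) + f(-2.2) + f(-2)].
Sum = 14.44.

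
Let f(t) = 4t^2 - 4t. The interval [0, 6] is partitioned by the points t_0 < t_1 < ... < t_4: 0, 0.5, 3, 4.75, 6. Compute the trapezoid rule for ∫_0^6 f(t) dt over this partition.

231.375

Subinterval widths: 0.5, 2.5, 1.75, 1.25.
f(0) = 0, f(0.5) = -1, f(3) = 24, f(4.75) = 71.25, f(6) = 120.
On each subinterval the trapezoid contributes (Δt_i/2)·[f(t_{i-1}) + f(t_i)].
Sum = 231.375.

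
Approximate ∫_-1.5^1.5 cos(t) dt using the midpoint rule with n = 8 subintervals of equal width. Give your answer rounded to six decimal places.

2.006727

Δt = (1.5 − (-1.5))/8 = 0.375.
Midpoints: -1.3125, -0.9375, -0.5625, -0.1875, 0.1875, 0.5625, 0.9375, 1.3125.
f(-1.3125) ≈ 0.255434, f(-0.9375) ≈ 0.591805, f(-0.5625) ≈ 0.845924, f(-0.1875) ≈ 0.982473, f(0.1875) ≈ 0.982473, f(0.5625) ≈ 0.845924, f(0.9375) ≈ 0.591805, f(1.3125) ≈ 0.255434.
Sum = Δt · [f(-1.3125) + f(-0.9375) + f(-0.5625) + ...].
Sum ≈ 2.006727.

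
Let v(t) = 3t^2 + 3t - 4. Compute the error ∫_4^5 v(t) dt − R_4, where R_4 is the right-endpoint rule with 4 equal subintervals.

-3.78125

Exact integral: ∫_4^5 v(t) dt = 70.5.
R_4 = 74.28125.
Error = 70.5 − 74.28125 = -3.78125.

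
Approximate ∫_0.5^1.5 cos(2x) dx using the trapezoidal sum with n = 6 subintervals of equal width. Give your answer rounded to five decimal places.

-0.34693

Δx = (1.5 − 0.5)/6 = 1/6.
f(0.5) ≈ 0.54030, f(2/3) ≈ 0.23524, f(5/6) ≈ -0.09572, f(1) ≈ -0.41615, f(7/6) ≈ -0.69076, f(4/3) ≈ -0.88933, f(1.5) ≈ -0.98999.
T_6 = (Δx/2)·[f(x_0) + 2f(x_1) + ... + 2f(x_{5}) + f(x_6)].
Sum ≈ -0.34693.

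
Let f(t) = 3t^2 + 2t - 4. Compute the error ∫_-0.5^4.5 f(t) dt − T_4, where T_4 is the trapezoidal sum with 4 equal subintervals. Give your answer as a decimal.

Exact integral: ∫_-0.5^4.5 f(t) dt = 91.25.
T_4 = 95.15625.
Error = 91.25 − 95.15625 = -3.90625.

-3.90625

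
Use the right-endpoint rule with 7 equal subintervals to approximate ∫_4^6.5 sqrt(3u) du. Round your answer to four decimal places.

Δu = (6.5 − 4)/7 = 5/14.
Right endpoints: 61/14, 33/7, 71/14, 38/7, 81/14, 43/7, 6.5.
f(61/14) ≈ 3.6154, f(33/7) ≈ 3.7607, f(71/14) ≈ 3.9005, f(38/7) ≈ 4.0356, f(81/14) ≈ 4.1662, f(43/7) ≈ 4.2929, f(6.5) ≈ 4.4159.
Sum = Δu · [f(61/14) + f(33/7) + f(71/14) + ...].
Sum ≈ 10.0668.

10.0668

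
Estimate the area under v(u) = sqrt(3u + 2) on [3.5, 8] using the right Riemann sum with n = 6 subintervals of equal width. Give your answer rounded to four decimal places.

20.2203

Δu = (8 − 3.5)/6 = 0.75.
Right endpoints: 4.25, 5, 5.75, 6.5, 7.25, 8.
v(4.25) ≈ 3.8406, v(5) ≈ 4.1231, v(5.75) ≈ 4.3875, v(6.5) ≈ 4.6368, v(7.25) ≈ 4.8734, v(8) ≈ 5.0990.
Sum = Δu · [v(4.25) + v(5) + v(5.75) + ...].
Sum ≈ 20.2203.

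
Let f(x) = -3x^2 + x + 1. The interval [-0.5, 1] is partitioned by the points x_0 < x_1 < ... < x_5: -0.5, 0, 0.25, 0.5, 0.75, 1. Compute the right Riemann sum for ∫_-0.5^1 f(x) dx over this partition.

Subinterval widths: 0.5, 0.25, 0.25, 0.25, 0.25.
Right endpoints: 0, 0.25, 0.5, 0.75, 1.
f(0) = 1, f(0.25) = 1.0625, f(0.5) = 0.75, f(0.75) = 0.0625, f(1) = -1.
Sum = Σ Δx_i · f(x_i).
Sum = 0.71875.

0.71875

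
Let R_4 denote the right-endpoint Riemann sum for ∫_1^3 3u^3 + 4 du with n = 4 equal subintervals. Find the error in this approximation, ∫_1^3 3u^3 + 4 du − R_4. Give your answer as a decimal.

-21

Exact integral: ∫_1^3 f(u) du = 68.
R_4 = 89.
Error = 68 − 89 = -21.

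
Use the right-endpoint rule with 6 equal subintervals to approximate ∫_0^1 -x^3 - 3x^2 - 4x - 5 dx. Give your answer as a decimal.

-8.9375

Δx = (1 − 0)/6 = 1/6.
Right endpoints: 1/6, 1/3, 0.5, 2/3, 5/6, 1.
f(1/6) = -1243/216, f(1/3) = -181/27, f(0.5) = -7.875, f(2/3) = -251/27, f(5/6) = -2375/216, f(1) = -13.
Sum = Δx · [f(1/6) + f(1/3) + f(0.5) + ...].
Sum = -8.9375.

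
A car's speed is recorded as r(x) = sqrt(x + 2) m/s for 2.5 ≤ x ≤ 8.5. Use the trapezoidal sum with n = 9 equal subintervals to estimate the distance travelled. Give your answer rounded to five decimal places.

Δx = (8.5 − 2.5)/9 = 2/3.
r(2.5) ≈ 2.12132, r(19/6) ≈ 2.27303, r(23/6) ≈ 2.41523, r(4.5) ≈ 2.54951, r(31/6) ≈ 2.67706, r(35/6) ≈ 2.79881, r(6.5) ≈ 2.91548, r(43/6) ≈ 3.02765, r(47/6) ≈ 3.13581, r(8.5) ≈ 3.24037.
T_9 = (Δx/2)·[r(x_0) + 2r(x_1) + ... + 2r(x_{8}) + r(x_9)].
Sum ≈ 16.31562.

16.31562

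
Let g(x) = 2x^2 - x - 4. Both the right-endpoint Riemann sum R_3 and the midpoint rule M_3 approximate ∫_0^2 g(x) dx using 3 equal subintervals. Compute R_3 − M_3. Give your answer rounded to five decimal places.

R_3 ≈ -2.3703704.
M_3 ≈ -4.8148148.
R_3 − M_3 ≈ 2.44444.

2.44444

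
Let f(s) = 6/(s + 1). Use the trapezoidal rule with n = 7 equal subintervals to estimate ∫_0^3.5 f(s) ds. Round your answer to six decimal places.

Δs = (3.5 − 0)/7 = 0.5.
f(0) = 6, f(0.5) = 4, f(1) = 3, f(1.5) = 2.4, f(2) = 2, f(2.5) = 12/7, f(3) = 1.5, f(3.5) = 4/3.
T_7 = (Δs/2)·[f(s_0) + 2f(s_1) + ... + 2f(s_{6}) + f(s_7)].
Sum ≈ 9.140476.

9.140476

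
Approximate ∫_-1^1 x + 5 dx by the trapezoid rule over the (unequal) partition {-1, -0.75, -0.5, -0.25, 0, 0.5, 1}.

Subinterval widths: 0.25, 0.25, 0.25, 0.25, 0.5, 0.5.
f(-1) = 4, f(-0.75) = 4.25, f(-0.5) = 4.5, f(-0.25) = 4.75, f(0) = 5, f(0.5) = 5.5, f(1) = 6.
On each subinterval the trapezoid contributes (Δx_i/2)·[f(x_{i-1}) + f(x_i)].
Sum = 10.

10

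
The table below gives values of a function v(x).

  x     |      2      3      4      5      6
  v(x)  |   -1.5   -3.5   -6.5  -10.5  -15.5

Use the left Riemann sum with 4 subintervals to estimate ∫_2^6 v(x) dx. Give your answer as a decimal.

Δx = 1.
Sum = 1·[(-1.5) + (-3.5) + (-6.5) + (-10.5)] = -22.

-22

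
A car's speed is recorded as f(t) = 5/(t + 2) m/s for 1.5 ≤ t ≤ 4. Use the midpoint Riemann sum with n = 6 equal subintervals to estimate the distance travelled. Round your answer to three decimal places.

2.693

Δt = (4 − 1.5)/6 = 5/12.
Midpoints: 41/24, 2.125, 61/24, 71/24, 3.375, 91/24.
f(41/24) = 120/89, f(2.125) = 40/33, f(61/24) = 120/109, f(71/24) = 120/119, f(3.375) = 40/43, f(91/24) = 120/139.
Sum = Δt · [f(41/24) + f(2.125) + f(61/24) + ...].
Sum ≈ 2.693.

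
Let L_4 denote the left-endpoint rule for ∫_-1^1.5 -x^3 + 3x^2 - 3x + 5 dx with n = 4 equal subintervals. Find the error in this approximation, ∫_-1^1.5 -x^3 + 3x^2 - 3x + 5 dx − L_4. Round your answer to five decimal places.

Exact integral: ∫_-1^1.5 f(x) dx = 13.984375.
L_4 ≈ 16.8896484.
Error ≈ 13.984375 − 16.8896484 ≈ -2.90527.

-2.90527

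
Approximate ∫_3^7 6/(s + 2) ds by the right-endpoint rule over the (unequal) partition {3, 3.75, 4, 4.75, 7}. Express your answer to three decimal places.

Subinterval widths: 0.75, 0.25, 0.75, 2.25.
Right endpoints: 3.75, 4, 4.75, 7.
f(3.75) = 24/23, f(4) = 1, f(4.75) = 8/9, f(7) = 2/3.
Sum = Σ Δs_i · f(s_i).
Sum ≈ 3.199.

3.199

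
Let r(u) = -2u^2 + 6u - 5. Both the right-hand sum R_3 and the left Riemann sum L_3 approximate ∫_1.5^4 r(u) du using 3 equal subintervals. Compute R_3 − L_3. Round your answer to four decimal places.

-10.4167

R_3 ≈ -17.453704.
L_3 ≈ -7.037037.
R_3 − L_3 ≈ -10.4167.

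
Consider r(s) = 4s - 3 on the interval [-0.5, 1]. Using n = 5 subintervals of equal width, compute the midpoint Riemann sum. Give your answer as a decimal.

-3

Δs = (1 − (-0.5))/5 = 0.3.
Midpoints: -0.35, -0.05, 0.25, 0.55, 0.85.
r(-0.35) = -4.4, r(-0.05) = -3.2, r(0.25) = -2, r(0.55) = -0.8, r(0.85) = 0.4.
Sum = Δs · [r(-0.35) + r(-0.05) + r(0.25) + r(0.55) + r(0.85)].
Sum = -3.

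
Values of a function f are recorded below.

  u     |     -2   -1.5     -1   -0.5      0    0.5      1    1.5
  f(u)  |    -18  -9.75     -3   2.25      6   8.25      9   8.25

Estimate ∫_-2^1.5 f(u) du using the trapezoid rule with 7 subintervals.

Δu = 0.5.
T_7 = (0.5/2)·[(-18) + 2·(-9.75) + 2·(-3) + 2·2.25 + 2·6 + 2·8.25 + 2·9 + 8.25] = 3.9375.

3.9375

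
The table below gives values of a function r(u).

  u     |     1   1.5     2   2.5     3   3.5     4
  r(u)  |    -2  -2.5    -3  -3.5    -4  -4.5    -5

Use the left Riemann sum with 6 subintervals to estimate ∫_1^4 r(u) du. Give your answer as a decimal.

-9.75

Δu = 0.5.
Sum = 0.5·[(-2) + (-2.5) + (-3) + (-3.5) + (-4) + (-4.5)] = -9.75.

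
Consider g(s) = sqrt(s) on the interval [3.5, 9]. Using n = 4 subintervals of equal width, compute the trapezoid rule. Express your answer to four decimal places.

13.6190

Δs = (9 − 3.5)/4 = 1.375.
g(3.5) ≈ 1.8708, g(4.875) ≈ 2.2079, g(6.25) ≈ 2.5000, g(7.625) ≈ 2.7613, g(9) ≈ 3.0000.
T_4 = (Δs/2)·[g(s_0) + 2g(s_1) + 2g(s_2) + 2g(s_3) + g(s_4)].
Sum ≈ 13.6190.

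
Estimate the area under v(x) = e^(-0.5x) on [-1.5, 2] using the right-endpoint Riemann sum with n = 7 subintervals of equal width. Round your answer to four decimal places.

Δx = (2 − (-1.5))/7 = 0.5.
Right endpoints: -1, -0.5, 0, 0.5, 1, 1.5, 2.
v(-1) ≈ 1.6487, v(-0.5) ≈ 1.2840, v(0) ≈ 1.0000, v(0.5) ≈ 0.7788, v(1) ≈ 0.6065, v(1.5) ≈ 0.4724, v(2) ≈ 0.3679.
Sum = Δx · [v(-1) + v(-0.5) + v(0) + ...].
Sum ≈ 3.0792.

3.0792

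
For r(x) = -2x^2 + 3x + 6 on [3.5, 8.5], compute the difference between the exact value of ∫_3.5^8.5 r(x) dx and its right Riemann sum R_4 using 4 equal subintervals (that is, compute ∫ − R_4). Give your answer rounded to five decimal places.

Exact integral: ∫_3.5^8.5 r(x) dx ≈ -260.8333333.
R_4 = -329.0625.
Error ≈ -260.8333333 − (-329.0625) ≈ 68.22917.

68.22917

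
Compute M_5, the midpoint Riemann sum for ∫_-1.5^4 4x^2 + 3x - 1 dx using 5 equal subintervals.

102.74

Δx = (4 − (-1.5))/5 = 1.1.
Midpoints: -0.95, 0.15, 1.25, 2.35, 3.45.
f(-0.95) = -0.24, f(0.15) = -0.46, f(1.25) = 9, f(2.35) = 28.14, f(3.45) = 56.96.
Sum = Δx · [f(-0.95) + f(0.15) + f(1.25) + f(2.35) + f(3.45)].
Sum = 102.74.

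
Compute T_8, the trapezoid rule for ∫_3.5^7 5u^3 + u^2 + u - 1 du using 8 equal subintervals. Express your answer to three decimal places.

Δu = (7 − 3.5)/8 = 0.4375.
f(3.5) = 229.125, f(3.9375) = 1325771/4096, f(4.375) = 225903/512, f(4.8125) = 2393145/4096, f(5.25) = 755.328125, f(5.6875) = 3919551/4096, f(6.125) = 610077/512, f(6.5625) = 5987309/4096, f(7) = 1770.
T_8 = (Δu/2)·[f(u_0) + 2f(u_1) + ... + 2f(u_{7}) + f(u_8)].
Sum ≈ 2937.493.

2937.493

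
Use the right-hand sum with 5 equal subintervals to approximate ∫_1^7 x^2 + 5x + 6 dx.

Δx = (7 − 1)/5 = 1.2.
Right endpoints: 2.2, 3.4, 4.6, 5.8, 7.
f(2.2) = 21.84, f(3.4) = 34.56, f(4.6) = 50.16, f(5.8) = 68.64, f(7) = 90.
Sum = Δx · [f(2.2) + f(3.4) + f(4.6) + f(5.8) + f(7)].
Sum = 318.24.

318.24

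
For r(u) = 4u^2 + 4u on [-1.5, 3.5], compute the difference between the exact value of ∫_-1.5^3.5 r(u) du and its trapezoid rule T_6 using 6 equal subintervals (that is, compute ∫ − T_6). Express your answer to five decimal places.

Exact integral: ∫_-1.5^3.5 r(u) du ≈ 81.6666667.
T_6 ≈ 83.9814815.
Error ≈ 81.6666667 − 83.9814815 ≈ -2.31481.

-2.31481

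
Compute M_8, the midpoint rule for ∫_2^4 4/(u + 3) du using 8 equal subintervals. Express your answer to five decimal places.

Δu = (4 − 2)/8 = 0.25.
Midpoints: 2.125, 2.375, 2.625, 2.875, 3.125, 3.375, 3.625, 3.875.
f(2.125) = 32/41, f(2.375) = 32/43, f(2.625) = 32/45, f(2.875) = 32/47, f(3.125) = 32/49, f(3.375) = 32/51, f(3.625) = 32/53, f(3.875) = 32/55.
Sum = Δu · [f(2.125) + f(2.375) + f(2.625) + ...].
Sum ≈ 1.34568.

1.34568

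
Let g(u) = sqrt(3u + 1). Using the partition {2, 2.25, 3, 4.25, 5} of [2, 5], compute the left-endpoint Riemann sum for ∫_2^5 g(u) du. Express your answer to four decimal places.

Subinterval widths: 0.25, 0.75, 1.25, 0.75.
Left endpoints: 2, 2.25, 3, 4.25.
g(2) ≈ 2.6458, g(2.25) ≈ 2.7839, g(3) ≈ 3.1623, g(4.25) ≈ 3.7081.
Sum = Σ Δu_i · g(u_i).
Sum ≈ 9.4833.

9.4833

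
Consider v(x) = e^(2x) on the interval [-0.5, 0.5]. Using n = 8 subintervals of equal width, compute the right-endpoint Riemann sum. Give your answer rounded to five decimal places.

Δx = (0.5 − (-0.5))/8 = 0.125.
Right endpoints: -0.375, -0.25, -0.125, 0, 0.125, 0.25, 0.375, 0.5.
v(-0.375) ≈ 0.47237, v(-0.25) ≈ 0.60653, v(-0.125) ≈ 0.77880, v(0) ≈ 1.00000, v(0.125) ≈ 1.28403, v(0.25) ≈ 1.64872, v(0.375) ≈ 2.11700, v(0.5) ≈ 2.71828.
Sum = Δx · [v(-0.375) + v(-0.25) + v(-0.125) + ...].
Sum ≈ 1.32822.

1.32822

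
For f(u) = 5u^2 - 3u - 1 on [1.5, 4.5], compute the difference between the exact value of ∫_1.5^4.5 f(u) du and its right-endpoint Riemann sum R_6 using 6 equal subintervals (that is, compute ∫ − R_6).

-20.875

Exact integral: ∫_1.5^4.5 f(u) du = 116.25.
R_6 = 137.125.
Error = 116.25 − 137.125 = -20.875.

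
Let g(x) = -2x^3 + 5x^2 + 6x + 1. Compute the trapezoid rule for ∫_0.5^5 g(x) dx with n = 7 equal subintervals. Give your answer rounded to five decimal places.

Δx = (5 − 0.5)/7 = 9/14.
g(0.5) = 5, g(8/7) = 3911/343, g(25/14) = 11161/686, g(17/7) = 5630/343, g(43/14) = 2966/343, g(26/7) = -3505/343, g(61/14) = -29753/686, g(5) = -94.
T_7 = (Δx/2)·[g(x_0) + 2g(x_1) + ... + 2g(x_{6}) + g(x_7)].
Sum ≈ -29.15816.

-29.15816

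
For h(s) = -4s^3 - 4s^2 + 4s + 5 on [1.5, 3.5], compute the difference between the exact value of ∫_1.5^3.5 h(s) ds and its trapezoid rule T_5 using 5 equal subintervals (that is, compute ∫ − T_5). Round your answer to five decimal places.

1.81333

Exact integral: ∫_1.5^3.5 h(s) ds ≈ -167.6666667.
T_5 = -169.48.
Error ≈ -167.6666667 − (-169.48) ≈ 1.81333.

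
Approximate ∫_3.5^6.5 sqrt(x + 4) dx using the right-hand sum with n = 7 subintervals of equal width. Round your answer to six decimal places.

Δx = (6.5 − 3.5)/7 = 3/7.
Right endpoints: 55/14, 61/14, 67/14, 73/14, 79/14, 85/14, 6.5.
f(55/14) ≈ 2.815772, f(61/14) ≈ 2.890872, f(67/14) ≈ 2.964071, f(73/14) ≈ 3.035504, f(79/14) ≈ 3.105295, f(85/14) ≈ 3.173551, f(6.5) ≈ 3.240370.
Sum = Δx · [f(55/14) + f(61/14) + f(67/14) + ...].
Sum ≈ 9.096615.

9.096615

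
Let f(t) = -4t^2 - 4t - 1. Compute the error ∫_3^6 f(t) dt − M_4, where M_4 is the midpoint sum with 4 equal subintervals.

Exact integral: ∫_3^6 f(t) dt = -309.
M_4 = -308.4375.
Error = -309 − (-308.4375) = -0.5625.

-0.5625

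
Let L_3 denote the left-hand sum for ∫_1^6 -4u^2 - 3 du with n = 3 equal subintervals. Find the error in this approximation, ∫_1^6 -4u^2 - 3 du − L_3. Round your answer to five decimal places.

-107.40741

Exact integral: ∫_1^6 f(u) du ≈ -301.6666667.
L_3 ≈ -194.2592593.
Error ≈ -301.6666667 − (-194.2592593) ≈ -107.40741.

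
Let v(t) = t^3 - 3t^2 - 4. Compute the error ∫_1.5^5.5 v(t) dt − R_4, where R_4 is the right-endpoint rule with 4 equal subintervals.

-44.5

Exact integral: ∫_1.5^5.5 v(t) dt = 48.5.
R_4 = 93.
Error = 48.5 − 93 = -44.5.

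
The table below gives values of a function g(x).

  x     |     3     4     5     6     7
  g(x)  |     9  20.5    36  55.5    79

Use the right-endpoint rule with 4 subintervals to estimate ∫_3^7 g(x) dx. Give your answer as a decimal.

191

Δx = 1.
Sum = 1·[20.5 + 36 + 55.5 + 79] = 191.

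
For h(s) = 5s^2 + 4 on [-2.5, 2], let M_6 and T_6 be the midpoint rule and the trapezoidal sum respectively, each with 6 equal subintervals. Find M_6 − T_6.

M_6 = 56.3203125.
T_6 = 59.484375.
M_6 − T_6 = -3.1640625.

-3.1640625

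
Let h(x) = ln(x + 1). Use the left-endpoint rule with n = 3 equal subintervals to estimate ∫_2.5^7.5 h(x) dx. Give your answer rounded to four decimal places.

8.0280

Δx = (7.5 − 2.5)/3 = 5/3.
Left endpoints: 2.5, 25/6, 35/6.
h(2.5) ≈ 1.2528, h(25/6) ≈ 1.6422, h(35/6) ≈ 1.9218.
Sum = Δx · [h(2.5) + h(25/6) + h(35/6)].
Sum ≈ 8.0280.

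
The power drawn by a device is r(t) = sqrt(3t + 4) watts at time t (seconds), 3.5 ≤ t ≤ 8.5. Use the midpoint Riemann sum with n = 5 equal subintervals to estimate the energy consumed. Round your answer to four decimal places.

23.3408

Δt = (8.5 − 3.5)/5 = 1.
Midpoints: 4, 5, 6, 7, 8.
r(4) ≈ 4.0000, r(5) ≈ 4.3589, r(6) ≈ 4.6904, r(7) ≈ 5.0000, r(8) ≈ 5.2915.
Sum = Δt · [r(4) + r(5) + r(6) + r(7) + r(8)].
Sum ≈ 23.3408.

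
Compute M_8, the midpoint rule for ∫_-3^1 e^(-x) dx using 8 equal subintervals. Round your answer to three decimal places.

19.514

Δx = (1 − (-3))/8 = 0.5.
Midpoints: -2.75, -2.25, -1.75, -1.25, -0.75, -0.25, 0.25, 0.75.
f(-2.75) ≈ 15.643, f(-2.25) ≈ 9.488, f(-1.75) ≈ 5.755, f(-1.25) ≈ 3.490, f(-0.75) ≈ 2.117, f(-0.25) ≈ 1.284, f(0.25) ≈ 0.779, f(0.75) ≈ 0.472.
Sum = Δx · [f(-2.75) + f(-2.25) + f(-1.75) + ...].
Sum ≈ 19.514.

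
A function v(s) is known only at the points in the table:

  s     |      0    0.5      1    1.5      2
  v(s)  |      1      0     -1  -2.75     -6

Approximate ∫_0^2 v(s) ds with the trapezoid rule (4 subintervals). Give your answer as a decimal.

Δs = 0.5.
T_4 = (0.5/2)·[1 + 2·0 + 2·(-1) + 2·(-2.75) + (-6)] = -3.125.

-3.125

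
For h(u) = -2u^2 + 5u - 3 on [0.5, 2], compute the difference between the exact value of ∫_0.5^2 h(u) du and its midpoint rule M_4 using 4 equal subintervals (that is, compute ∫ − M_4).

-0.03515625

Exact integral: ∫_0.5^2 h(u) du = -0.375.
M_4 = -0.33984375.
Error = -0.375 − (-0.33984375) = -0.03515625.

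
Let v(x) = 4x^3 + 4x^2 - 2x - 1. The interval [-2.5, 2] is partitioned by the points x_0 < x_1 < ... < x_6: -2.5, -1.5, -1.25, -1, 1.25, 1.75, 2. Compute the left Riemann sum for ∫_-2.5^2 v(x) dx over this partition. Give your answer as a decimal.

-19.3125

Subinterval widths: 1, 0.25, 0.25, 2.25, 0.5, 0.25.
Left endpoints: -2.5, -1.5, -1.25, -1, 1.25, 1.75.
v(-2.5) = -33.5, v(-1.5) = -2.5, v(-1.25) = -0.0625, v(-1) = 1, v(1.25) = 10.5625, v(1.75) = 29.1875.
Sum = Σ Δx_i · v(x_i).
Sum = -19.3125.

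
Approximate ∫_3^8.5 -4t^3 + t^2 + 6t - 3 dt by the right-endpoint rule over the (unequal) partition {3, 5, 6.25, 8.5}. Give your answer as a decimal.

Subinterval widths: 2, 1.25, 2.25.
Right endpoints: 5, 6.25, 8.5.
f(5) = -448, f(6.25) = -903, f(8.5) = -2336.25.
Sum = Σ Δt_i · f(t_i).
Sum = -7281.3125.

-7281.3125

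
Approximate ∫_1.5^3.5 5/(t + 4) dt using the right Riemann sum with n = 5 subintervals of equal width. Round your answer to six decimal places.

1.503308

Δt = (3.5 − 1.5)/5 = 0.4.
Right endpoints: 1.9, 2.3, 2.7, 3.1, 3.5.
f(1.9) = 50/59, f(2.3) = 50/63, f(2.7) = 50/67, f(3.1) = 50/71, f(3.5) = 2/3.
Sum = Δt · [f(1.9) + f(2.3) + f(2.7) + f(3.1) + f(3.5)].
Sum ≈ 1.503308.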